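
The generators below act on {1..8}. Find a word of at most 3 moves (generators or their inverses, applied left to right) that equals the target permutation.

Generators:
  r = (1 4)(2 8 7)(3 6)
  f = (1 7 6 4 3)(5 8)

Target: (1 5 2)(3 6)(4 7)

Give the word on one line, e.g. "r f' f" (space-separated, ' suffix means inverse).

f r' f'

  after f: (1 7 6 4 3)(5 8)
  after r': (1 8 5 2 7 3 4 6)
  after f': (1 5 2)(3 6)(4 7)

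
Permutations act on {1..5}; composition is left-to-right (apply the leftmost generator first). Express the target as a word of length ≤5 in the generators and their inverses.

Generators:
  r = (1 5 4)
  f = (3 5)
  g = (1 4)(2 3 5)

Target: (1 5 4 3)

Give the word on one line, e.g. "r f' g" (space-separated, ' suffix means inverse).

  after f': (3 5)
  after g: (1 4)(2 3)
  after r: (2 3)(4 5)
  after g': (1 4 3 5)
  after r': (1 5 4 3)

f' g r g' r'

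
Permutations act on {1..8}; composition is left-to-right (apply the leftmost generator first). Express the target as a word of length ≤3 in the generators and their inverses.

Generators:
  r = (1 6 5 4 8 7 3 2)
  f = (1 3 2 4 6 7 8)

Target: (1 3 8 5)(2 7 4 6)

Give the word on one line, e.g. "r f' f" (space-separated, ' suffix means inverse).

r' r'

  after r': (1 2 3 7 8 4 5 6)
  after r': (1 3 8 5)(2 7 4 6)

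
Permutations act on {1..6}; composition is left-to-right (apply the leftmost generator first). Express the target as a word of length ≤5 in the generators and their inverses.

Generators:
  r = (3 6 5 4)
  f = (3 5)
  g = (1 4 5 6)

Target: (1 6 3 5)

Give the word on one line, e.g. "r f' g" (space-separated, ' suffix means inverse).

  after f: (3 5)
  after r': (3 6)(4 5)
  after g': (1 6 3 5)

f r' g'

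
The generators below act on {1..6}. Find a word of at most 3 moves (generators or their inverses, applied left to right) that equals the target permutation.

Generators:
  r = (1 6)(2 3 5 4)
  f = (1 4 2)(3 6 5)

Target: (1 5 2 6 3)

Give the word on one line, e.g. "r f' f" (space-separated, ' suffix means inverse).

  after f: (1 4 2)(3 6 5)
  after r': (1 5 2 6 3)

f r'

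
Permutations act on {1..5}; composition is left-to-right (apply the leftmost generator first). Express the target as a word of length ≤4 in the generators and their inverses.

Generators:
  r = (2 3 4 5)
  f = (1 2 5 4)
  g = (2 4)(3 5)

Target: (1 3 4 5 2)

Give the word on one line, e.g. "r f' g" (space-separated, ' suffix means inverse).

f r' f r'

  after f: (1 2 5 4)
  after r': (1 5 3 2 4)
  after f: (1 4 2)(3 5)
  after r': (1 3 4 5 2)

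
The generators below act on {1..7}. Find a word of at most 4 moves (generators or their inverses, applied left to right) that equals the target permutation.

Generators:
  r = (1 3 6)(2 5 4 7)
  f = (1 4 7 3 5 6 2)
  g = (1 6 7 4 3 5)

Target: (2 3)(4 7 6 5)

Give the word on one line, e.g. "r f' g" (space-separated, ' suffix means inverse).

  after g: (1 6 7 4 3 5)
  after r': (1 3 2 7 5 6 4)
  after g: (1 5 7)(2 4 6 3)
  after g: (2 3)(4 7 6 5)

g r' g g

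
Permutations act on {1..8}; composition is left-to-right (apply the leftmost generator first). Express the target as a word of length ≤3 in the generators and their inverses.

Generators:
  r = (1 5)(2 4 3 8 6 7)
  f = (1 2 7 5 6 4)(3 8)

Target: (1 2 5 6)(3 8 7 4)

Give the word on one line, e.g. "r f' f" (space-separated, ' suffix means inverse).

  after r: (1 5)(2 4 3 8 6 7)
  after f': (1 7)(2 6)(4 8 5)
  after f': (1 2 5 6)(3 8 7 4)

r f' f'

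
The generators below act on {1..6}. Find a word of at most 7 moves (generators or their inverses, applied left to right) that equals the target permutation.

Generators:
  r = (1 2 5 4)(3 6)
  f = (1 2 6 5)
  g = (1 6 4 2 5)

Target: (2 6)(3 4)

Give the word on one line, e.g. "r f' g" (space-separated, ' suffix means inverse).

g f r g f'

  after g: (1 6 4 2 5)
  after f: (1 5 2)(4 6)
  after r: (1 4 3 6)
  after g: (1 2 5)(3 4)
  after f': (2 6)(3 4)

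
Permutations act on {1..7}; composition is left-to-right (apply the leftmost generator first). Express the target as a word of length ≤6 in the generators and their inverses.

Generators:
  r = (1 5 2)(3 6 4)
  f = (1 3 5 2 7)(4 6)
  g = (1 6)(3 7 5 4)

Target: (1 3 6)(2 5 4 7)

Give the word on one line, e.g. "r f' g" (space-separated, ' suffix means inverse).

  after r': (1 2 5)(3 4 6)
  after f': (1 5 7 2 3 6)
  after g': (1 7 2 4 5 3)
  after g': (1 3 6)(2 5 4 7)

r' f' g' g'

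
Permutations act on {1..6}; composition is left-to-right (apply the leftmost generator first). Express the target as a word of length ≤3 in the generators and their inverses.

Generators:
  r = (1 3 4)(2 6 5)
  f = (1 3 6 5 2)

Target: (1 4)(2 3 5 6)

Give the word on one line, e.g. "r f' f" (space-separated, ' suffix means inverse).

f r

  after f: (1 3 6 5 2)
  after r: (1 4)(2 3 5 6)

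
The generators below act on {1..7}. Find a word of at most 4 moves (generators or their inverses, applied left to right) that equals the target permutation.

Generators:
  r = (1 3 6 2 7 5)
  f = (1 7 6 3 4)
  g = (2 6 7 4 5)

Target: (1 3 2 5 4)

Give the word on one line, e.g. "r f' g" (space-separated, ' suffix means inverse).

r r f

  after r: (1 3 6 2 7 5)
  after r: (1 6 7)(2 5 3)
  after f: (1 3 2 5 4)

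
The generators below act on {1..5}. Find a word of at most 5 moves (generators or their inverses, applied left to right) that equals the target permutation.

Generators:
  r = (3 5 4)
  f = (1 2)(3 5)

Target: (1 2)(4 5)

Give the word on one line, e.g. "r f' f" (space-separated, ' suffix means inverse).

  after r': (3 4 5)
  after f: (1 2)(3 4)
  after r: (1 2)(4 5)

r' f r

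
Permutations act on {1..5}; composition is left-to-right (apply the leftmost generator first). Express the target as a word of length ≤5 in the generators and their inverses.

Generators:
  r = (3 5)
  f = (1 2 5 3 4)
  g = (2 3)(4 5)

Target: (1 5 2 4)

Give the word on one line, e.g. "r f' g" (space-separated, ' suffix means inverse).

  after f: (1 2 5 3 4)
  after g': (1 3 5 2 4)
  after r': (1 5 2 4)

f g' r'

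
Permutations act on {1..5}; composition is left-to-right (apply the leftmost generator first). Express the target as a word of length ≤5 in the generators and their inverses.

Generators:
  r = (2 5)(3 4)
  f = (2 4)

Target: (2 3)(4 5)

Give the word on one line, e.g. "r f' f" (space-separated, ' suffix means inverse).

r' f' r' f r'

  after r': (2 5)(3 4)
  after f': (2 5 4 3)
  after r': (3 5)
  after f: (2 4)(3 5)
  after r': (2 3)(4 5)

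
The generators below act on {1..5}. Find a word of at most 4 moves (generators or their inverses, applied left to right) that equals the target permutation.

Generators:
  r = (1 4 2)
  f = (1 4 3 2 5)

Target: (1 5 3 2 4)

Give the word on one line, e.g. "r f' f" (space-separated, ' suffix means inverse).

r f' f' r'

  after r: (1 4 2)
  after f': (2 5)(3 4)
  after f': (1 5 3)
  after r': (1 5 3 2 4)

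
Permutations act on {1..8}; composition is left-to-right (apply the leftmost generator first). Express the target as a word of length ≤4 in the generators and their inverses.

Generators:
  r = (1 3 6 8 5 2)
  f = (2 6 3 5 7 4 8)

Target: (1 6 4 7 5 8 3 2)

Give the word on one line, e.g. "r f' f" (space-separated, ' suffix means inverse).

r f'

  after r: (1 3 6 8 5 2)
  after f': (1 6 4 7 5 8 3 2)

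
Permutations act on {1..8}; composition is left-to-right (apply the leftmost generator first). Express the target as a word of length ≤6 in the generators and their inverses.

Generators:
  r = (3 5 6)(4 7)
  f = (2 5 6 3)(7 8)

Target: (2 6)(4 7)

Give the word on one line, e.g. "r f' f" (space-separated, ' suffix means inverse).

f' r f r f'

  after f': (2 3 6 5)(7 8)
  after r: (2 5)(4 7 8)
  after f: (2 6 3)(4 8)
  after r: (2 3)(4 8 7)(5 6)
  after f': (2 6)(4 7)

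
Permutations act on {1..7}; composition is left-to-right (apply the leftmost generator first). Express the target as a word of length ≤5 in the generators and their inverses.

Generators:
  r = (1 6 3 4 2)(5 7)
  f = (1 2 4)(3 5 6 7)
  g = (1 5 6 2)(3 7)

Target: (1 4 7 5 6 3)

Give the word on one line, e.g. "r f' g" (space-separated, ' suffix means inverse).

f' r g f' g'

  after f': (1 4 2)(3 7 6 5)
  after r: (1 2 6 7 3 5 4)
  after g: (3 6)(4 5)
  after f': (1 4 3 5 2)(6 7)
  after g': (1 4 7 5 6 3)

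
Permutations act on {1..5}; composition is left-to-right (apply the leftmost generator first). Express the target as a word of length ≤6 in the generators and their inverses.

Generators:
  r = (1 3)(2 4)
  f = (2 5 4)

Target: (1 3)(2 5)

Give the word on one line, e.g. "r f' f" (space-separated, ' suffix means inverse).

  after f: (2 5 4)
  after r': (1 3)(2 5)
  after f': (1 3)(4 5)
  after f': (1 3)(2 4)
  after f': (1 3)(2 5)

f r' f' f' f'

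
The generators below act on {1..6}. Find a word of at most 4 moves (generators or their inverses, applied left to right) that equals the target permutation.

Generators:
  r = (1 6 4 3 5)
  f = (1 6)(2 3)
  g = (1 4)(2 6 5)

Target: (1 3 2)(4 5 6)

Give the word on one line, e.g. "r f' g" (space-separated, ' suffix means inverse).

  after f: (1 6)(2 3)
  after r: (1 4 3 2 5)
  after r: (1 3 2)(4 5 6)

f r r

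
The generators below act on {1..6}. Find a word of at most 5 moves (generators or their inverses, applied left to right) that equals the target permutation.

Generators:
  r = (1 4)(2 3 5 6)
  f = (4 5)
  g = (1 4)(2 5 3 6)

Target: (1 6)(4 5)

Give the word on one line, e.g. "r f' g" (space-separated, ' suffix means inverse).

  after f: (4 5)
  after r': (1 4 3 2 6 5)
  after f: (1 5)(2 6 4 3)
  after r: (1 6)(4 5)

f r' f r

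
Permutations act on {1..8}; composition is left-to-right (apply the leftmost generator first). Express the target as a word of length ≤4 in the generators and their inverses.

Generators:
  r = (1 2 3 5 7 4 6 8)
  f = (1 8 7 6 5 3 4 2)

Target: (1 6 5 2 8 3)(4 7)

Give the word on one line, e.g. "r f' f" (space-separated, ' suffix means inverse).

f' r f' f'

  after f': (1 2 4 3 5 6 7 8)
  after r: (1 3 7)(2 6 4 5 8)
  after f': (1 5)(2 7)(3 8 4 6)
  after f': (1 6 5 2 8 3)(4 7)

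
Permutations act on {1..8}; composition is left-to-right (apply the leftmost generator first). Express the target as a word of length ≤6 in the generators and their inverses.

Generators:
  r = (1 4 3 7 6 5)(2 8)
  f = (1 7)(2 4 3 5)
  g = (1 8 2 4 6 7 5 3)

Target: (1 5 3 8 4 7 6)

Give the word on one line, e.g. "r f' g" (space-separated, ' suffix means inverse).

  after f: (1 7)(2 4 3 5)
  after r': (1 3 6 7 5 8 2)
  after g: (2 8 4 6 5)(3 7)
  after f': (1 7 4 6 3)(2 8)
  after g: (1 5 3 8 4 7 6)

f r' g f' g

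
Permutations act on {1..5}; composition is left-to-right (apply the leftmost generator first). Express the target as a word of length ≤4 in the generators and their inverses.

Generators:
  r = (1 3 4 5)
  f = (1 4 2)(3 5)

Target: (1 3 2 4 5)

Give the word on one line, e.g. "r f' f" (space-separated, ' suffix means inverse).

r' f'

  after r': (1 5 4 3)
  after f': (1 3 2 4 5)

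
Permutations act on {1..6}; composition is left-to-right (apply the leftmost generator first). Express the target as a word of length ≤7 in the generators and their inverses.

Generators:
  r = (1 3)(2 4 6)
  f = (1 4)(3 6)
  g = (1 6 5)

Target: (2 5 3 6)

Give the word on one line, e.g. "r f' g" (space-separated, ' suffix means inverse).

  after r: (1 3)(2 4 6)
  after g': (1 3 5 6 2 4)
  after f: (1 6 2)(3 5)
  after g: (1 5 3)(2 6)
  after g: (2 5 3 6)

r g' f g g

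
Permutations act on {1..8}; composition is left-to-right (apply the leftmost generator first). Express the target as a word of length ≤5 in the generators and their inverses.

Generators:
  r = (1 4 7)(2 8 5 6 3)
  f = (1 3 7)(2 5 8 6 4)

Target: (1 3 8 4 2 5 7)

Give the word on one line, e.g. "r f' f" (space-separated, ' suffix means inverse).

  after r': (1 7 4)(2 3 6 5 8)
  after r': (1 4 7)(2 6 8 3 5)
  after f': (1 6 5 4 3 2 8)
  after r: (1 3 8 4 2 5 7)

r' r' f' r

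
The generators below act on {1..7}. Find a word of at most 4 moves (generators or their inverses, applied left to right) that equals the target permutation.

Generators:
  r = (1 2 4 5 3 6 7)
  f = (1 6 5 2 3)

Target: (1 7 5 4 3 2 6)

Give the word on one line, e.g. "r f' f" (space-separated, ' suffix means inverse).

  after r': (1 7 6 3 5 4 2)
  after f: (1 7 5 4 3 2 6)

r' f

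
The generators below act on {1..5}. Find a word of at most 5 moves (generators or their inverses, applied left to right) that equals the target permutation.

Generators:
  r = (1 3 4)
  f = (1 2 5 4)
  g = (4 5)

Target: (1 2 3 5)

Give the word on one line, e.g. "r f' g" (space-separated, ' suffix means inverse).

r' g f' g r

  after r': (1 4 3)
  after g: (1 5 4 3)
  after f': (1 2)(3 4)
  after g: (1 2)(3 5 4)
  after r: (1 2 3 5)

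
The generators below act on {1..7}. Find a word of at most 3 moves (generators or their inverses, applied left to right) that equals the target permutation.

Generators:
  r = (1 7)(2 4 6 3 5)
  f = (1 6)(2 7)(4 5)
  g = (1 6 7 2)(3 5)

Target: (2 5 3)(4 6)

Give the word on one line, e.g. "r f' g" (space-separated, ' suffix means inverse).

r' g' g'

  after r': (1 7)(2 5 3 6 4)
  after g': (1 6 4 7 2 3)
  after g': (2 5 3)(4 6)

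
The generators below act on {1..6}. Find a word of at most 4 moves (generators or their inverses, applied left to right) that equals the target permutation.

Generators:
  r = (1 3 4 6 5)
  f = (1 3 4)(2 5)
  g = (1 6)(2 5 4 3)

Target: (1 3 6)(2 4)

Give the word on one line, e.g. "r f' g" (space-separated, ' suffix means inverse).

f' g' g' g'

  after f': (1 4 3)(2 5)
  after g': (1 5 3 6)
  after g': (1 2 3)(4 5)
  after g': (1 3 6)(2 4)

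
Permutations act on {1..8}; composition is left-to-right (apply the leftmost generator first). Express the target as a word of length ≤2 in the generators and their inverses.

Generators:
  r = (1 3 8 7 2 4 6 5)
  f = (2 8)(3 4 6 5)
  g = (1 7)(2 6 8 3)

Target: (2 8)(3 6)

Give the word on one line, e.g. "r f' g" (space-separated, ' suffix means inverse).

g' g'

  after g': (1 7)(2 3 8 6)
  after g': (2 8)(3 6)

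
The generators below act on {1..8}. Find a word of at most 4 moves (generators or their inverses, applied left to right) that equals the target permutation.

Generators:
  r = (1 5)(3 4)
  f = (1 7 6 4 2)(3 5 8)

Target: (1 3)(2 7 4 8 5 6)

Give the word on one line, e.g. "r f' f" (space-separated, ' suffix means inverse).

r' f f

  after r': (1 5)(3 4)
  after f: (1 8 3 2)(4 5 7 6)
  after f: (1 3)(2 7 4 8 5 6)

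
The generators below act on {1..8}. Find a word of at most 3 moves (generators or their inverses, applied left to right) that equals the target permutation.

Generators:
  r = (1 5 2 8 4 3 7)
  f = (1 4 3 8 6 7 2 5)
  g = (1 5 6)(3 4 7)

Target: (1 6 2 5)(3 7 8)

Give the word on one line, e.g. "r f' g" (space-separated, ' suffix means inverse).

  after r': (1 7 3 4 8 2 5)
  after f': (1 6 8 7 4 3)
  after r': (1 6 2 5)(3 7 8)

r' f' r'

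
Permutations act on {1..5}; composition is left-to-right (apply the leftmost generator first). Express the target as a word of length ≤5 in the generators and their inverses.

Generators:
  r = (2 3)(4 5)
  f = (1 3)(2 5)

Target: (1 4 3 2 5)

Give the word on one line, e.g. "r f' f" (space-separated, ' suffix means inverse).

  after f: (1 3)(2 5)
  after r: (1 2 4 5 3)
  after f: (1 5)(2 4)
  after r': (1 4 3 2 5)

f r f r'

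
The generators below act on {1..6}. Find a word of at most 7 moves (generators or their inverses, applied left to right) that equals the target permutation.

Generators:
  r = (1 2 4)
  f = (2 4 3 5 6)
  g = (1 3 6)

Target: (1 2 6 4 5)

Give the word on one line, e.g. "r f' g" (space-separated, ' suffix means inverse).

g r g f g

  after g: (1 3 6)
  after r: (1 3 6 2 4)
  after g: (1 6 2 4 3)
  after f: (1 2 3)(4 5 6)
  after g: (1 2 6 4 5)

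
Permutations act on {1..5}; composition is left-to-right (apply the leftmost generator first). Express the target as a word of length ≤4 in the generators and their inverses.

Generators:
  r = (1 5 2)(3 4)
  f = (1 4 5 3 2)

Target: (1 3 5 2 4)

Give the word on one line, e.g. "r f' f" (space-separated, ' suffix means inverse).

  after r: (1 5 2)(3 4)
  after r: (1 2 5)
  after f': (1 3 5 2 4)

r r f'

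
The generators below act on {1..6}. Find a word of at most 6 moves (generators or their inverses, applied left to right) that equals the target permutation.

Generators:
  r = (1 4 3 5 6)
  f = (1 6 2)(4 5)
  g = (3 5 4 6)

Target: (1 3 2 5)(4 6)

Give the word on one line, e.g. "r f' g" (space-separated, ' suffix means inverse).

  after f: (1 6 2)(4 5)
  after g': (1 4 3 6 2)
  after f: (1 5 4 3 2 6)
  after g: (1 4 5 6)(2 3)
  after r: (1 3 2 5)(4 6)

f g' f g r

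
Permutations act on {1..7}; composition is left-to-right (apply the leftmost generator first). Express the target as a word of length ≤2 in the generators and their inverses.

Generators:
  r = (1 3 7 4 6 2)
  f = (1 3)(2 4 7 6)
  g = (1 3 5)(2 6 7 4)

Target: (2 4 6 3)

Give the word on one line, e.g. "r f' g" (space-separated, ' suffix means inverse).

  after f': (1 3)(2 6 7 4)
  after r': (2 4 6 3)

f' r'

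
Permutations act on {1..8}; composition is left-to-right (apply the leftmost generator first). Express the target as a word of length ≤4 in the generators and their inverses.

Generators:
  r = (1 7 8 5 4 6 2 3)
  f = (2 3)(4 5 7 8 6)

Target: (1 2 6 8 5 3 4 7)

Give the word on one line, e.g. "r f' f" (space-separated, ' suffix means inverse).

  after f: (2 3)(4 5 7 8 6)
  after r': (1 3 6 5)(4 8)
  after r': (1 2 6 8 5 3 4 7)

f r' r'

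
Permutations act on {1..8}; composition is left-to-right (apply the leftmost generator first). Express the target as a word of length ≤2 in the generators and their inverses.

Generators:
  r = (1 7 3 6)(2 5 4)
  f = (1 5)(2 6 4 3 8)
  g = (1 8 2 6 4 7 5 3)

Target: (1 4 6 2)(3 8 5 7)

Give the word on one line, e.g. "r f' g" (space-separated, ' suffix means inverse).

  after f: (1 5)(2 6 4 3 8)
  after r: (1 4 6 2)(3 8 5 7)

f r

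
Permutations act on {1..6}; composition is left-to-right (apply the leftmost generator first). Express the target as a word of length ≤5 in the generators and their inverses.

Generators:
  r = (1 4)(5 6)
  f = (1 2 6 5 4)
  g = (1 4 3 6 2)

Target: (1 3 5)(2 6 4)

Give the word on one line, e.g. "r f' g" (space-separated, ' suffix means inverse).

  after f: (1 2 6 5 4)
  after f: (1 6 4 2 5)
  after g': (1 3 4 6)(2 5)
  after f': (1 3 5)(2 6 4)

f f g' f'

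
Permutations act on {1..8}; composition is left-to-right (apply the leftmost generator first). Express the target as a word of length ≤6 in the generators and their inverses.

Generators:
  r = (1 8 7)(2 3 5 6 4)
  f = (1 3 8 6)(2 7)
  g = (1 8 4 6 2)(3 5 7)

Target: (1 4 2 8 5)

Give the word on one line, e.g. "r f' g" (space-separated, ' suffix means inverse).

f r' g' r

  after f: (1 3 8 6)(2 7)
  after r': (1 2 8 5 3)(4 6 7)
  after g': (1 6 5 7 8 3 2)
  after r: (1 4 2 8 5)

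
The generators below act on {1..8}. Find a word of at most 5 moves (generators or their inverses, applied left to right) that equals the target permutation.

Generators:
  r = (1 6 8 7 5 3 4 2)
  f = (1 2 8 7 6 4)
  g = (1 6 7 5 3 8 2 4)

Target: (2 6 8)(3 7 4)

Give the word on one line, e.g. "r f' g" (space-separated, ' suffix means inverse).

r' g' f' r

  after r': (1 2 4 3 5 7 8 6)
  after g': (1 8)(3 7)(4 5 6)
  after f': (1 2)(3 8 4 5 7)
  after r: (2 6 8)(3 7 4)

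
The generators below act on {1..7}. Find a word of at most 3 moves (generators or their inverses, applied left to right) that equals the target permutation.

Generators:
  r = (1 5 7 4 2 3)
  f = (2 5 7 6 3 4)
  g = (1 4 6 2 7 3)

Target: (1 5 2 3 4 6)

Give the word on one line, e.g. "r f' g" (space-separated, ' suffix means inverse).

g' g' f'

  after g': (1 3 7 2 6 4)
  after g': (1 7 6)(2 4 3)
  after f': (1 5 2 3 4 6)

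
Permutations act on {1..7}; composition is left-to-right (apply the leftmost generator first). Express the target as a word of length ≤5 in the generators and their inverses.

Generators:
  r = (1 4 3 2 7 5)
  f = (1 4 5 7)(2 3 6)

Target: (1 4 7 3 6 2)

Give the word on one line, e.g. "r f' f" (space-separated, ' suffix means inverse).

  after r: (1 4 3 2 7 5)
  after f': (2 5 7 4)(3 6)
  after r: (1 4 7 3 6 2)

r f' r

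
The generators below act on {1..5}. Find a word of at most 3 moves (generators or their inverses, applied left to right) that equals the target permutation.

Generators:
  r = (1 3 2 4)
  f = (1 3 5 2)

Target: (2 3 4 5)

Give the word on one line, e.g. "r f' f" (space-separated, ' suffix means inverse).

  after r: (1 3 2 4)
  after r: (1 2)(3 4)
  after f: (2 3 4 5)

r r f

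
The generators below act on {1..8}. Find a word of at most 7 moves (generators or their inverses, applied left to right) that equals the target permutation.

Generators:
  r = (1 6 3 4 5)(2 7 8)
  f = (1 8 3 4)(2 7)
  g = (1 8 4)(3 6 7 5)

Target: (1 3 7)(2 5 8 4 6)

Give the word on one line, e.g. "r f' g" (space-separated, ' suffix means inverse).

  after f': (1 4 3 8)(2 7)
  after r: (1 5)(2 8 6 3)
  after f': (1 5 4 3 7 2)(6 8)
  after r': (1 4 6 7 8)(2 5 3)
  after f': (1 3 7)(2 5 8 4 6)

f' r f' r' f'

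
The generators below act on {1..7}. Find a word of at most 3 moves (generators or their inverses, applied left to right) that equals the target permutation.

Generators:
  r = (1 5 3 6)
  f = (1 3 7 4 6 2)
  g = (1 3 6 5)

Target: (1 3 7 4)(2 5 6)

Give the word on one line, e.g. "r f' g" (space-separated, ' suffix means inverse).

  after f: (1 3 7 4 6 2)
  after g: (1 6 2 3 7 4 5)
  after r': (1 3 7 4)(2 5 6)

f g r'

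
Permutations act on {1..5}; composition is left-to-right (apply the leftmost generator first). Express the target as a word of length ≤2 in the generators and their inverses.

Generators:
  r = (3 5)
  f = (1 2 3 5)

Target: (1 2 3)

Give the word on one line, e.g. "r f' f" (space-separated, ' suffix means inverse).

  after r': (3 5)
  after f: (1 2 3)

r' f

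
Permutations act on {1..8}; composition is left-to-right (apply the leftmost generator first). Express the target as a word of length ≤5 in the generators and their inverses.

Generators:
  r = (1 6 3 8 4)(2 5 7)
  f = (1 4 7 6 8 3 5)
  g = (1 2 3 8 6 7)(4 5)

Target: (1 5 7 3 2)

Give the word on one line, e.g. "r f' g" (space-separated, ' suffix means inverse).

  after g: (1 2 3 8 6 7)(4 5)
  after f: (1 2 5 7 4)
  after g': (2 4 7 5 6 8 3)
  after f': (1 5 7 3 2)

g f g' f'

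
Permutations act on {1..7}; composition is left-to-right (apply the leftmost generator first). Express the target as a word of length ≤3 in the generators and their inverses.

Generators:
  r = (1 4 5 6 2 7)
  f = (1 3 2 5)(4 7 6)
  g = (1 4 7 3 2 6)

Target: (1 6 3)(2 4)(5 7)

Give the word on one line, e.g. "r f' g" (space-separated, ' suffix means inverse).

r f'

  after r: (1 4 5 6 2 7)
  after f': (1 6 3)(2 4)(5 7)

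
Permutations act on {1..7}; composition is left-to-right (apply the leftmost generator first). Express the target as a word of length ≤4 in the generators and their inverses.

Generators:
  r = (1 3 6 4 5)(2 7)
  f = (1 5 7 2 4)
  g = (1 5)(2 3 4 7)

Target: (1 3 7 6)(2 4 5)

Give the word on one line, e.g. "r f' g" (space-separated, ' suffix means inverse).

  after f: (1 5 7 2 4)
  after g: (2 7 3 4 5)
  after r: (1 3 5 7 6 4)
  after f: (1 3 7 6)(2 4 5)

f g r f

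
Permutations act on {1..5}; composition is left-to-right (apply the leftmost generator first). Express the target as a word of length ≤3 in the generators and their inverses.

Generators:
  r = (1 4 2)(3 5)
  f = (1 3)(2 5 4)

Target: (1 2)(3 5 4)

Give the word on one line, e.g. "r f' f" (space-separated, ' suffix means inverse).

f r f'

  after f: (1 3)(2 5 4)
  after r: (1 5 2 3 4)
  after f': (1 2)(3 5 4)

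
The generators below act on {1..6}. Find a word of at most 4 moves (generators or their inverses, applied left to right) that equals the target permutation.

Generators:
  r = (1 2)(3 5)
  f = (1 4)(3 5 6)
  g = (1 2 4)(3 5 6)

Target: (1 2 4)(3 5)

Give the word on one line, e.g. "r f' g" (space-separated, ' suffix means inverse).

  after g': (1 4 2)(3 6 5)
  after f: (2 4)
  after r: (1 2 4)(3 5)

g' f r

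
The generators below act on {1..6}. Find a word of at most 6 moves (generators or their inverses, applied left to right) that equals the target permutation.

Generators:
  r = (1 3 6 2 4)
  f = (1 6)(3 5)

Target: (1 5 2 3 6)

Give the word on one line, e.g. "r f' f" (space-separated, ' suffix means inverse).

  after f: (1 6)(3 5)
  after r': (1 3 5)(2 6 4)
  after f': (1 5 6 4 2)
  after r: (1 5 2 3 6)

f r' f' r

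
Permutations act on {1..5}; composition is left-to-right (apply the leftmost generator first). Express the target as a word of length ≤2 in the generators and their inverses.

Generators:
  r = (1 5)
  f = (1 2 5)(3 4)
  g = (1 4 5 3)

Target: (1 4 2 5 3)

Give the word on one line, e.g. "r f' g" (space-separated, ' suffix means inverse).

g' f

  after g': (1 3 5 4)
  after f: (1 4 2 5 3)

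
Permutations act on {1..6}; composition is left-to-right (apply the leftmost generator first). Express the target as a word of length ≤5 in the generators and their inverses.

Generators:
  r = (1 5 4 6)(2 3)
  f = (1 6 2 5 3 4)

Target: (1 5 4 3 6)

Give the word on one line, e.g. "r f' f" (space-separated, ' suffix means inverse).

f r f' r'

  after f: (1 6 2 5 3 4)
  after r: (2 4 5)(3 6)
  after f': (1 4 2 3)(5 6)
  after r': (1 5 4 3 6)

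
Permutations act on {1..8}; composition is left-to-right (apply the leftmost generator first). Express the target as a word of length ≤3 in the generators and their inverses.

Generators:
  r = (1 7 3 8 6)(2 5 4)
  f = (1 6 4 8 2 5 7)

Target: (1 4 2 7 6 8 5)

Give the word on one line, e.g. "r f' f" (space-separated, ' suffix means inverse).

f f

  after f: (1 6 4 8 2 5 7)
  after f: (1 4 2 7 6 8 5)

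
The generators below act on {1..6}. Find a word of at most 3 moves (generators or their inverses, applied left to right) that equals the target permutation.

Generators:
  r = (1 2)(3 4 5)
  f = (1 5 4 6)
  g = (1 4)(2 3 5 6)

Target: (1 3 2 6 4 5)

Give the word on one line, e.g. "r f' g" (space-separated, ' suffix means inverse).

  after f: (1 5 4 6)
  after g': (1 3 2 6 4 5)

f g'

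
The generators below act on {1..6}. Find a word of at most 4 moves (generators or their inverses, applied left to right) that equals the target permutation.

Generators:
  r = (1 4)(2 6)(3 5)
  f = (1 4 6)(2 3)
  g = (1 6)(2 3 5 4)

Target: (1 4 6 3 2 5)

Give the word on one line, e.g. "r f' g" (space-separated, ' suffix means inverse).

  after r': (1 4)(2 6)(3 5)
  after f': (2 4 6 3 5)
  after g': (1 6 2 5 4)
  after f': (1 4 6 3 2 5)

r' f' g' f'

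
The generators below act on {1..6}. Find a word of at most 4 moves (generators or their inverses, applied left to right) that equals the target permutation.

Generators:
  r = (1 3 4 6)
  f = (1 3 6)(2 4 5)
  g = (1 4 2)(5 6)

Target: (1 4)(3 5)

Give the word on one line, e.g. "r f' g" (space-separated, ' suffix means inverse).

  after r': (1 6 4 3)
  after g': (1 5 6)(2 4 3)
  after f': (1 4)(3 5)

r' g' f'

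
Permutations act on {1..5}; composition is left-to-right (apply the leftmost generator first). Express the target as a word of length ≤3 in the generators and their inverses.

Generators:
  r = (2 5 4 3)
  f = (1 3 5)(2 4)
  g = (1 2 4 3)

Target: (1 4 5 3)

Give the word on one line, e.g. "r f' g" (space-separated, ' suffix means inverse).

  after g: (1 2 4 3)
  after r: (1 5 4 2 3)
  after r: (1 4 5 3)

g r r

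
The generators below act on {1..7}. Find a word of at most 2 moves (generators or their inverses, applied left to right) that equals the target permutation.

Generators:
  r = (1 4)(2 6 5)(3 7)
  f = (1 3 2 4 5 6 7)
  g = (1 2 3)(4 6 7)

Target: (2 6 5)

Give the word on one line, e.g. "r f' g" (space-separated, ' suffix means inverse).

  after r': (1 4)(2 5 6)(3 7)
  after r': (2 6 5)

r' r'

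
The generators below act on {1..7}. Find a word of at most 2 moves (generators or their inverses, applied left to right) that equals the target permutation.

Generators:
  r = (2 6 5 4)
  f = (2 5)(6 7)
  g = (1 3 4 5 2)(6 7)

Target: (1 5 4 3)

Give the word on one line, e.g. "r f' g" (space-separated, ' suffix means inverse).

  after g': (1 2 5 4 3)(6 7)
  after f: (1 5 4 3)

g' f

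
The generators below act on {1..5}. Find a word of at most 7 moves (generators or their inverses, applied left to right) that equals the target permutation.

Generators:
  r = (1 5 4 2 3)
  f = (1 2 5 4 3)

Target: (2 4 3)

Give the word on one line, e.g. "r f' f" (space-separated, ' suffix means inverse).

  after f': (1 3 4 5 2)
  after f': (1 4 2 3 5)
  after r: (1 2)(3 4)
  after f: (1 5 4)
  after r': (2 4 3)

f' f' r f r'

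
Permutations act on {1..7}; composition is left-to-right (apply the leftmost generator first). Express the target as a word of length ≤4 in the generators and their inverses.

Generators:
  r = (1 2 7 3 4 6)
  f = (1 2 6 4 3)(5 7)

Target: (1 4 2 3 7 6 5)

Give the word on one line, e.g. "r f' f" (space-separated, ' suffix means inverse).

r' f r' f'

  after r': (1 6 4 3 7 2)
  after f: (1 4)(3 5 7 6)
  after r': (1 3 5 2)(4 6 7)
  after f': (1 4 2 3 7 6 5)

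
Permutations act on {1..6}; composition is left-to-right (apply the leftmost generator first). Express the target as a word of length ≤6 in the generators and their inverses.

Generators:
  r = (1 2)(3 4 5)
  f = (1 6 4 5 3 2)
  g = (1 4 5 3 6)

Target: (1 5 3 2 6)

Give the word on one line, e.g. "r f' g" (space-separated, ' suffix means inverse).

  after r': (1 2)(3 5 4)
  after f': (1 3 4 5 6)
  after f': (1 5)(2 3 6)
  after g: (1 3)(2 6)(4 5)
  after r': (1 5 3 2 6)

r' f' f' g r'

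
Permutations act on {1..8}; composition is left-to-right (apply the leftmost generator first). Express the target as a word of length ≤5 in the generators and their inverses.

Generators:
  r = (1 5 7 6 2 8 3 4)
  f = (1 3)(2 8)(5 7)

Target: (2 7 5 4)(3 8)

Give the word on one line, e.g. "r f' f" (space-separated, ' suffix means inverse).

  after r: (1 5 7 6 2 8 3 4)
  after f': (1 7 6 8)(3 4)
  after r': (1 5)(2 6)(4 8)
  after r': (2 7 5 4)(3 8)

r f' r' r'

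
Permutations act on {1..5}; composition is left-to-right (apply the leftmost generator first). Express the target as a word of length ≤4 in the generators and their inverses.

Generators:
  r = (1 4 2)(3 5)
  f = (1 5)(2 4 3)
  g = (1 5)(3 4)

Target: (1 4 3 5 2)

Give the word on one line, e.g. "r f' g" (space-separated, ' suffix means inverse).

r f g

  after r: (1 4 2)(3 5)
  after f: (1 3)(2 5)
  after g: (1 4 3 5 2)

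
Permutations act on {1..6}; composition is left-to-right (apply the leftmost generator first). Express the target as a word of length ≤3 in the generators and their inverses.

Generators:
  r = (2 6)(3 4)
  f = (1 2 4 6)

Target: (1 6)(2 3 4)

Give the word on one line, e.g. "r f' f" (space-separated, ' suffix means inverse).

f r'

  after f: (1 2 4 6)
  after r': (1 6)(2 3 4)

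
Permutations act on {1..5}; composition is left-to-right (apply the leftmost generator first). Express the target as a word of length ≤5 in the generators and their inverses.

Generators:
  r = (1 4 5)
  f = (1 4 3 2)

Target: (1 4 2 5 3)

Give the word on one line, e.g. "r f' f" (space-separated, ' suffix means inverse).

  after f': (1 2 3 4)
  after f': (1 3)(2 4)
  after f': (1 4 3 2)
  after r': (2 5 4 3)
  after f: (1 4 2 5 3)

f' f' f' r' f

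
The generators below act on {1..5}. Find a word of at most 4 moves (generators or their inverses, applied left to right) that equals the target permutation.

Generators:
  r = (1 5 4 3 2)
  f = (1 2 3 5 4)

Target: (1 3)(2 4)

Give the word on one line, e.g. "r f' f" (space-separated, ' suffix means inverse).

f r'

  after f: (1 2 3 5 4)
  after r': (1 3)(2 4)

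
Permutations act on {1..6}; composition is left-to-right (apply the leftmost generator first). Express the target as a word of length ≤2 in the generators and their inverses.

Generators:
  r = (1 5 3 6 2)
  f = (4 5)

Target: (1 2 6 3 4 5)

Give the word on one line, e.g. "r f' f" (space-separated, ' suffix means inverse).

  after r': (1 2 6 3 5)
  after f': (1 2 6 3 4 5)

r' f'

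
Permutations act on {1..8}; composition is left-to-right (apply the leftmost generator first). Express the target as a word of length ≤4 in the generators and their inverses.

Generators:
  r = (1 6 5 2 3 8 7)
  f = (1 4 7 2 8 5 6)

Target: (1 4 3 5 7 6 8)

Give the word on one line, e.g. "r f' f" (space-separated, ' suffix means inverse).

  after f: (1 4 7 2 8 5 6)
  after r': (1 4 8 6 7 5)(2 3)
  after r': (1 4 3 5 7 6 8)

f r' r'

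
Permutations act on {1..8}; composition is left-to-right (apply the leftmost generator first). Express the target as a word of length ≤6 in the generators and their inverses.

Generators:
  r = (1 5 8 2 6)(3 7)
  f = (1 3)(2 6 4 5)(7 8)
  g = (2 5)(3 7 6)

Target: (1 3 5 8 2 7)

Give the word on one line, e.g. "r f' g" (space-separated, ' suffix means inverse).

  after r: (1 5 8 2 6)(3 7)
  after g: (1 2 3 6)(5 8)
  after r: (1 6 5 2 7 3)
  after g': (1 7 6 2 3)
  after r: (1 3 5 8 2 7)

r g r g' r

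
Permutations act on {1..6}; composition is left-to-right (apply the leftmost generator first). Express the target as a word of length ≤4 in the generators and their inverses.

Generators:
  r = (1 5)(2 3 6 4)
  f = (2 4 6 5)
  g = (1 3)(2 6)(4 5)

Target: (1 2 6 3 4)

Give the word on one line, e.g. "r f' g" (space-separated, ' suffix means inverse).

  after f': (2 5 6 4)
  after r': (1 5 3 2)
  after g: (1 4 5)(2 3 6)
  after r: (1 2 6 3 4)

f' r' g r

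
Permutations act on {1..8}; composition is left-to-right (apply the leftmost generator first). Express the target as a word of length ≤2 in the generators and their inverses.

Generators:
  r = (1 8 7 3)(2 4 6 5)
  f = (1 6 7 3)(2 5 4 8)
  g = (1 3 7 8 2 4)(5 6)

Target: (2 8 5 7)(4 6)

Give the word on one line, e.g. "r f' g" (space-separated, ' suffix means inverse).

  after g: (1 3 7 8 2 4)(5 6)
  after f: (2 8 5 7)(4 6)

g f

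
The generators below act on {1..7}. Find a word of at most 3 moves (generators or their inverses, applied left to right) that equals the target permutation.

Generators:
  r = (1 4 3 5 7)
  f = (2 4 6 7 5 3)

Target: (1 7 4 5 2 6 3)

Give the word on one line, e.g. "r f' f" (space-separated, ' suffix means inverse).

f f r'

  after f: (2 4 6 7 5 3)
  after f: (2 6 5)(3 4 7)
  after r': (1 7 4 5 2 6 3)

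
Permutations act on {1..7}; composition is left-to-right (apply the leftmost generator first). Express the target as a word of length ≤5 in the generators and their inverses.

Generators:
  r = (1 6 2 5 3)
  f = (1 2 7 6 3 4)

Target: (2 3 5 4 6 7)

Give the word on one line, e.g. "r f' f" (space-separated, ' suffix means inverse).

  after r: (1 6 2 5 3)
  after f: (1 3 2 5 4)(6 7)
  after r: (2 3 5 4 6 7)

r f r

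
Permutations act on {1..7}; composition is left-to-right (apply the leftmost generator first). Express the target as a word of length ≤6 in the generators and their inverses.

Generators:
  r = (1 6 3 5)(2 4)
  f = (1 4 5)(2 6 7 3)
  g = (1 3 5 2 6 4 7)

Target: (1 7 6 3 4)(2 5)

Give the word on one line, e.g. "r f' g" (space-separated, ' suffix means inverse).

f f r g f'

  after f: (1 4 5)(2 6 7 3)
  after f: (1 5 4)(2 7)(3 6)
  after r: (2 7 4 6 5)
  after g: (1 3 5 6 2)
  after f': (1 7 6 3 4)(2 5)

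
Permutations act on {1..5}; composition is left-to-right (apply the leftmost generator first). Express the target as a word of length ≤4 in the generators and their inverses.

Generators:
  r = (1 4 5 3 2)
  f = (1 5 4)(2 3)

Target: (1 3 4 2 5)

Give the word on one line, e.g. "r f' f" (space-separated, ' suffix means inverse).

r' r'

  after r': (1 2 3 5 4)
  after r': (1 3 4 2 5)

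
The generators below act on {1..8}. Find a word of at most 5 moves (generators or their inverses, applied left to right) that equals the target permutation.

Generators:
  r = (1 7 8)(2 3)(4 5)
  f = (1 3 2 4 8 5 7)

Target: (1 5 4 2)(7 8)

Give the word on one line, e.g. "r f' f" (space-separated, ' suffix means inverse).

f r f r'

  after f: (1 3 2 4 8 5 7)
  after r: (1 2 5 8 4)
  after f: (1 4 3 2 7)
  after r': (1 5 4 2)(7 8)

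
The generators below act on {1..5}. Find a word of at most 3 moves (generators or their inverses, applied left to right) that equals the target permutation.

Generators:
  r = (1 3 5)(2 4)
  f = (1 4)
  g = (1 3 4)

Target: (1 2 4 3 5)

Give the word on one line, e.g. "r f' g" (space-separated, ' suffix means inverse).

f' r

  after f': (1 4)
  after r: (1 2 4 3 5)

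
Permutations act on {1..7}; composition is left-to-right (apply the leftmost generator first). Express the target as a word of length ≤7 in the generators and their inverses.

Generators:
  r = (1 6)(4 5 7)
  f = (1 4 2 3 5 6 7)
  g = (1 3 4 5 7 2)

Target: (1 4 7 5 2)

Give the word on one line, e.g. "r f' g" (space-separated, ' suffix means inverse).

  after r: (1 6)(4 5 7)
  after g': (1 6 2 7 3)
  after g': (1 6 7)(2 5 4 3)
  after f': (1 5)(2 3 4)
  after g': (1 4 7 5 2)

r g' g' f' g'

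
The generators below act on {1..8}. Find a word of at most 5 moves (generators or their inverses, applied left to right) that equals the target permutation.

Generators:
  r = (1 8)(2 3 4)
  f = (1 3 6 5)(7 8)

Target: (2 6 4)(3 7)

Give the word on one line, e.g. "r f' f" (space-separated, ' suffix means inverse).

  after f': (1 5 6 3)(7 8)
  after r: (1 5 6 4 2 3 8 7)
  after f: (2 6 4)(3 7)

f' r f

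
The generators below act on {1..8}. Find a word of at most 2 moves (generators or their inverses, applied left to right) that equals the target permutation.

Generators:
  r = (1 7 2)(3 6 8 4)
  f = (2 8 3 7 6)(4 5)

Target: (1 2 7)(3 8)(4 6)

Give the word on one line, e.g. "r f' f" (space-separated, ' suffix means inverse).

  after r: (1 7 2)(3 6 8 4)
  after r: (1 2 7)(3 8)(4 6)

r r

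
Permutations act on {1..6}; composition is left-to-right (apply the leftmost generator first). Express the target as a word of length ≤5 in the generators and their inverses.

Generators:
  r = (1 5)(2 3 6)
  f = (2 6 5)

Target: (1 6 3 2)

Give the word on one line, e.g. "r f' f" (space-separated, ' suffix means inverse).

f' r f'

  after f': (2 5 6)
  after r: (1 5 2)(3 6)
  after f': (1 6 3 2)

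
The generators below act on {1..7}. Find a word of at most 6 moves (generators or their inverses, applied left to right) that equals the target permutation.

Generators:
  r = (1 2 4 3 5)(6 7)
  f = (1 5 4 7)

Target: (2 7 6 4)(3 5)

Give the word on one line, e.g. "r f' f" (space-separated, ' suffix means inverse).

  after r': (1 5 3 4 2)(6 7)
  after f: (1 4 2 5 3 7 6)
  after f: (1 7 6 5 3)(2 4)
  after f: (2 7 6 4)(3 5)

r' f f f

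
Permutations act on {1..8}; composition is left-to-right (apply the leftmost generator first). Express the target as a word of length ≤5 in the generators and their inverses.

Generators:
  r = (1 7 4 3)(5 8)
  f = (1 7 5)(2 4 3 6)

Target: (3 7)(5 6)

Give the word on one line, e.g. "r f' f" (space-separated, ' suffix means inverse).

f' r' r' f

  after f': (1 5 7)(2 6 3 4)
  after r': (1 8 5)(2 6 4)(3 7)
  after r': (1 5 3)(2 6 7 4)
  after f: (3 7)(5 6)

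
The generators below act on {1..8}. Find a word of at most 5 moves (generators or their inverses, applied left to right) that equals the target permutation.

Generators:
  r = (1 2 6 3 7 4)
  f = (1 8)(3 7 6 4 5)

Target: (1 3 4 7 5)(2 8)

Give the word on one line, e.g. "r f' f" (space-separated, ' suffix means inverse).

r' f' r

  after r': (1 4 7 3 6 2)
  after f': (1 6 2 8)(3 7 5 4)
  after r: (1 3 4 7 5)(2 8)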